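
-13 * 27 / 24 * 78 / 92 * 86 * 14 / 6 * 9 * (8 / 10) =-17914.73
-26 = -26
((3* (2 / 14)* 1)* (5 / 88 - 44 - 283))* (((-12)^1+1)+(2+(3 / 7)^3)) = 1250.04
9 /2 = 4.50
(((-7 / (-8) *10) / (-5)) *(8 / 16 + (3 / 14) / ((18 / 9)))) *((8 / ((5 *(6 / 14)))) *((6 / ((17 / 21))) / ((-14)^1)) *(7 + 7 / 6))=343 / 20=17.15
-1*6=-6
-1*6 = -6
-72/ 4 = -18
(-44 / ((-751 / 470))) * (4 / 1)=82720 / 751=110.15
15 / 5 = 3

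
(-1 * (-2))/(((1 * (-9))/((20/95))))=-8/171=-0.05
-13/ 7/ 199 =-13/ 1393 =-0.01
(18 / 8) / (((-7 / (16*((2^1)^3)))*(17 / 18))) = -5184 / 119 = -43.56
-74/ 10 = -37/ 5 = -7.40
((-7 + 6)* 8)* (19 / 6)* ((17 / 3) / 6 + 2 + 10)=-8854 / 27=-327.93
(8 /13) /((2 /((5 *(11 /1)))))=220 /13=16.92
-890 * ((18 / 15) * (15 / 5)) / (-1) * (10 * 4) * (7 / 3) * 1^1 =299040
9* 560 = 5040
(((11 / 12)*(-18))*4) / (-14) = 33 / 7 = 4.71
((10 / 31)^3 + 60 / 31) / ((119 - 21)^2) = 2095 / 10218313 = 0.00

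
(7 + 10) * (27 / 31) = 459 / 31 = 14.81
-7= -7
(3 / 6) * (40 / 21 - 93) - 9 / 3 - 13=-2585 / 42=-61.55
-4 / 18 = -2 / 9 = -0.22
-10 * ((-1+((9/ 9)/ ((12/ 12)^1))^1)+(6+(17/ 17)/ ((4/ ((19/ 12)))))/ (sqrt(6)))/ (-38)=1535 * sqrt(6)/ 5472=0.69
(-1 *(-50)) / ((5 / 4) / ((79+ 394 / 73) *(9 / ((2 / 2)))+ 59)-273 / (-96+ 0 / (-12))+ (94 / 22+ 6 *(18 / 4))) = 262926400 / 179410481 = 1.47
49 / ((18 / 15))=245 / 6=40.83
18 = 18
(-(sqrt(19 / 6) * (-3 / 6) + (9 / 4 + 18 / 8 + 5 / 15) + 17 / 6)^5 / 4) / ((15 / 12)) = -2858.83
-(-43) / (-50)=-43 / 50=-0.86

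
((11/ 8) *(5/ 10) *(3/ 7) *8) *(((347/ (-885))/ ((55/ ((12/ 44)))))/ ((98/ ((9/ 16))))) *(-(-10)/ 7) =-9369/ 249319840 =-0.00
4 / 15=0.27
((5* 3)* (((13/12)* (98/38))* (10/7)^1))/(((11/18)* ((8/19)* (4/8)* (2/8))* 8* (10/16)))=4095/11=372.27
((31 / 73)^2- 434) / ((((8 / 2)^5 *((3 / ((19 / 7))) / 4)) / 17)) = -746719475 / 28648704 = -26.06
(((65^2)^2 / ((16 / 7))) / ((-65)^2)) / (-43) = -29575 / 688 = -42.99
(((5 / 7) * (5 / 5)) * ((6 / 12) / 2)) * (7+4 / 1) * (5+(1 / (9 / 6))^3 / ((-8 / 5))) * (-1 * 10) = -17875 / 189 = -94.58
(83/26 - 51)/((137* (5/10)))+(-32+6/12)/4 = -122147/14248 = -8.57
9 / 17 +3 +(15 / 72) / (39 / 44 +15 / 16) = 59650 / 16371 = 3.64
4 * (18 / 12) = 6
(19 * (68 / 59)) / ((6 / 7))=4522 / 177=25.55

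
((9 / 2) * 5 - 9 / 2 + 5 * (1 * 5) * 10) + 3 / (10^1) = 2683 / 10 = 268.30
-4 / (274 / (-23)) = 46 / 137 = 0.34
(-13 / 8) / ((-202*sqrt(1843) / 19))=13*sqrt(1843) / 156752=0.00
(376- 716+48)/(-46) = 6.35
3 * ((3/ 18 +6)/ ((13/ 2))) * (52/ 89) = 148/ 89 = 1.66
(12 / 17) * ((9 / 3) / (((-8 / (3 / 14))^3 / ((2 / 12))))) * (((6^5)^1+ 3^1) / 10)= -630099 / 119418880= -0.01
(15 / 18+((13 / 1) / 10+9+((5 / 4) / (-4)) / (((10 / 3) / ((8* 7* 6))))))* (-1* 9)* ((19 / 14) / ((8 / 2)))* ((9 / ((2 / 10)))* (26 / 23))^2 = 2383734015 / 14812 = 160932.62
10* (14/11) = 140/11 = 12.73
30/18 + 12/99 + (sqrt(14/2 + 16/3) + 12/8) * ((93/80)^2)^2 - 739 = -1985544045101/2703360000 + 24935067 * sqrt(111)/40960000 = -728.06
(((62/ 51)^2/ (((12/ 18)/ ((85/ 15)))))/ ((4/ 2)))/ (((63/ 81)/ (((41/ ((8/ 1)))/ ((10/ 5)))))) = 39401/ 1904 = 20.69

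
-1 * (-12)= 12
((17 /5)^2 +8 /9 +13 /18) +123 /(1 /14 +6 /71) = 11187317 /13950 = 801.96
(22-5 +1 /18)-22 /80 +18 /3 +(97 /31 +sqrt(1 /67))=sqrt(67) /67 +289151 /11160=26.03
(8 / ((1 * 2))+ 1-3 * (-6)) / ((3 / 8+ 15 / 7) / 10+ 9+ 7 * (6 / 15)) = 12880 / 6749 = 1.91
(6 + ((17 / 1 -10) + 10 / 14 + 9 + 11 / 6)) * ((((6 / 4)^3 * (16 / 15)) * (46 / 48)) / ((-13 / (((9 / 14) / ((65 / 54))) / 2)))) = -5762259 / 3312400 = -1.74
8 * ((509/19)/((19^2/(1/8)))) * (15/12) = 2545/27436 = 0.09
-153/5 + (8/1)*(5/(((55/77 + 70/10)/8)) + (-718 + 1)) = -772891/135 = -5725.12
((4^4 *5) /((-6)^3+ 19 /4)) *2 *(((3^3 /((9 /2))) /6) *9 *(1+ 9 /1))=-184320 /169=-1090.65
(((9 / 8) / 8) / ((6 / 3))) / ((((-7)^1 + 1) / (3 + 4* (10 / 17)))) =-273 / 4352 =-0.06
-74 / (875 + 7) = -37 / 441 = -0.08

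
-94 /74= -47 /37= -1.27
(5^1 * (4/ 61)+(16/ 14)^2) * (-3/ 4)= -3663/ 2989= -1.23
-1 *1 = -1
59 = 59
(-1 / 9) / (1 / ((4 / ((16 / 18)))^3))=-81 / 8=-10.12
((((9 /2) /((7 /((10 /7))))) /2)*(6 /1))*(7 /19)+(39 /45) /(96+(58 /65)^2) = 167091425 /163176636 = 1.02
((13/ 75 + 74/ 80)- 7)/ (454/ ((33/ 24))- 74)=-38951/ 1690800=-0.02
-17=-17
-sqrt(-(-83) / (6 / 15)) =-sqrt(830) / 2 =-14.40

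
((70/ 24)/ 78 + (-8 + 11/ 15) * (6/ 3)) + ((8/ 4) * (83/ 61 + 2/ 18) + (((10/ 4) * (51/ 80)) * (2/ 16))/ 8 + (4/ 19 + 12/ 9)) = -9.98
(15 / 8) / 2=15 / 16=0.94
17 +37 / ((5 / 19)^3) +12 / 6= 256158 / 125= 2049.26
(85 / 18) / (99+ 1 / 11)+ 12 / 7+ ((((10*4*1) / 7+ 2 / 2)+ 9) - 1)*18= 7323493 / 27468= 266.62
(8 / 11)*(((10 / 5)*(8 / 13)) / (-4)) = -32 / 143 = -0.22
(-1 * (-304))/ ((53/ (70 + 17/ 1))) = 26448/ 53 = 499.02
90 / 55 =18 / 11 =1.64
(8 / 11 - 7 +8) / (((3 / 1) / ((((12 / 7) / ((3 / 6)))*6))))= 11.84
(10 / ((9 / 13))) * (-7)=-910 / 9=-101.11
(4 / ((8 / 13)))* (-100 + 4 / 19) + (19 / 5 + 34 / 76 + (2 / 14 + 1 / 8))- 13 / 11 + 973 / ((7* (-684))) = -339972671 / 526680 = -645.50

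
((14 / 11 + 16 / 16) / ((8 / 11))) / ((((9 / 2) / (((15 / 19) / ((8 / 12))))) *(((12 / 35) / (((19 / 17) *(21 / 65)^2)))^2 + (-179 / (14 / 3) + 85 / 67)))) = -168488074125 / 5829059346508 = -0.03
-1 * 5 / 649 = -5 / 649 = -0.01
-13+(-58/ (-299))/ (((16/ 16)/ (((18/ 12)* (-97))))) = -12326/ 299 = -41.22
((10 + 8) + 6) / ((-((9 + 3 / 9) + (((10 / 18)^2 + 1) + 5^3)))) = -1944 / 10987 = -0.18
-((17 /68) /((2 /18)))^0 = -1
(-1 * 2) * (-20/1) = 40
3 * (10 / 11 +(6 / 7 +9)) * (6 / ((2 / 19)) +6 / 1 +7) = 24870 / 11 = 2260.91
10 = 10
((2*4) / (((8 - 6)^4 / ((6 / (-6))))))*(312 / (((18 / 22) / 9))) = -1716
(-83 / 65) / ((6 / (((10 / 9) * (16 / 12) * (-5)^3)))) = 41500 / 1053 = 39.41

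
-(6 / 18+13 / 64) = -103 / 192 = -0.54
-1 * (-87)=87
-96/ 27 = -32/ 9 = -3.56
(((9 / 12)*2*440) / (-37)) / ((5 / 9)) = -32.11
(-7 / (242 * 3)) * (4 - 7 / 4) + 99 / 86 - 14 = -535723 / 41624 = -12.87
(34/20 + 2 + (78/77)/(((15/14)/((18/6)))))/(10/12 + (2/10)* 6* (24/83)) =179031/32329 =5.54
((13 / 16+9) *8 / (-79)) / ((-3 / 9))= 471 / 158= 2.98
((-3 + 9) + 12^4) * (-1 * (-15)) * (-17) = -5289210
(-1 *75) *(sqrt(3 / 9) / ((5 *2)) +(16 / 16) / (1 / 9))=-675 - 5 *sqrt(3) / 2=-679.33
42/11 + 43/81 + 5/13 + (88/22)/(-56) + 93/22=8.89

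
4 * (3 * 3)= 36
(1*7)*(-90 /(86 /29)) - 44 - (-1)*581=324.56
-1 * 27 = -27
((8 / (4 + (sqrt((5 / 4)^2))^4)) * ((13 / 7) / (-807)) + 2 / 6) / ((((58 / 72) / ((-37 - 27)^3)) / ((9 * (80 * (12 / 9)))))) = -9296586567843840 / 90046943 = -103241556.66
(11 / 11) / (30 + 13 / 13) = 1 / 31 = 0.03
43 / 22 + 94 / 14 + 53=9497 / 154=61.67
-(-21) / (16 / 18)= 189 / 8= 23.62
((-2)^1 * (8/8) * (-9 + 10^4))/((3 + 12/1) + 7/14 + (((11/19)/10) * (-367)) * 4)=3796580/13203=287.55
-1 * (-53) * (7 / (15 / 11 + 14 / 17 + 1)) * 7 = 485639 / 596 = 814.83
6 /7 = 0.86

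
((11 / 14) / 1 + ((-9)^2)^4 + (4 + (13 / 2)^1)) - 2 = 301327112 / 7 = 43046730.29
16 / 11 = 1.45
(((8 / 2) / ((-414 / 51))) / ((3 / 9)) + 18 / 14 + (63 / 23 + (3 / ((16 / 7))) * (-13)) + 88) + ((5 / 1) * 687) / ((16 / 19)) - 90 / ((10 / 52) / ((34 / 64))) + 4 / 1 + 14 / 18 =45309643 / 11592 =3908.70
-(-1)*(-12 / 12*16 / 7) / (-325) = 16 / 2275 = 0.01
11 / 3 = 3.67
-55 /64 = -0.86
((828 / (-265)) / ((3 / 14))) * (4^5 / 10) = -1978368 / 1325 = -1493.11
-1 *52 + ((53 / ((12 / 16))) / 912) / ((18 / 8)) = -79975 / 1539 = -51.97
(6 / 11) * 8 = 4.36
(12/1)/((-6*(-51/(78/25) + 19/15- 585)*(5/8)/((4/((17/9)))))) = 44928/3978527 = 0.01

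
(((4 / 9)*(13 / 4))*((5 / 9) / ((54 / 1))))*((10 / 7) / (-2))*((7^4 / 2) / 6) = -111475 / 52488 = -2.12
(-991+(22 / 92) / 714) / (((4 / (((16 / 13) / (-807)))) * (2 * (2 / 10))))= 162741965 / 172283202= 0.94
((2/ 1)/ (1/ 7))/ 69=14/ 69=0.20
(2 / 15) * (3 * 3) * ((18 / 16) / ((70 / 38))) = 513 / 700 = 0.73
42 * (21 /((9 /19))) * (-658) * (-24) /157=29404704 /157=187291.11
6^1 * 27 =162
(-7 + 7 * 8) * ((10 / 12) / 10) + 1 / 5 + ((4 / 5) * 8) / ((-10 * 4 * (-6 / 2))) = 1301 / 300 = 4.34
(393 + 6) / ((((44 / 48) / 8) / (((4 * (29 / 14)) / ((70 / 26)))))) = 4125888 / 385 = 10716.59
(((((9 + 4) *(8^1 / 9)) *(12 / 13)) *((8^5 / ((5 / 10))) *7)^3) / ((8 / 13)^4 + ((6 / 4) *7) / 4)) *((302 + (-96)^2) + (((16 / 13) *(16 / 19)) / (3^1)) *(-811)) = 371699067545720342451146719232 / 108165879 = 3436380039455144098178.56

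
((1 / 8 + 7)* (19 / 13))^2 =1172889 / 10816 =108.44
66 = 66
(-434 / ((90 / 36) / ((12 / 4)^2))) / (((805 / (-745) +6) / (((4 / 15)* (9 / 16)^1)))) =-872991 / 18325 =-47.64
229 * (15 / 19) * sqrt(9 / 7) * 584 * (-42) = -36108720 * sqrt(7) / 19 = -5028141.75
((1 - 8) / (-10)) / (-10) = -0.07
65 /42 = 1.55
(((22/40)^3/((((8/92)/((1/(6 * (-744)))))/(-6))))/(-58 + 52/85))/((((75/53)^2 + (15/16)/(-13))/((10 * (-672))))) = 0.16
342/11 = 31.09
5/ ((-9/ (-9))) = 5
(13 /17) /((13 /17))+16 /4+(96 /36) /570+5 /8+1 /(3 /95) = 255107 /6840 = 37.30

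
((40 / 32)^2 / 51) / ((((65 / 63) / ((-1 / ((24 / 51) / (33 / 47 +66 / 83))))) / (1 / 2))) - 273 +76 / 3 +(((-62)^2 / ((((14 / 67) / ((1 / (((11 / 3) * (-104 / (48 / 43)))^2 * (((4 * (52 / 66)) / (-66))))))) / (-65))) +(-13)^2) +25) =1054248786843583 / 6553281536256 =160.87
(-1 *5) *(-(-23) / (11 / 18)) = -2070 / 11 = -188.18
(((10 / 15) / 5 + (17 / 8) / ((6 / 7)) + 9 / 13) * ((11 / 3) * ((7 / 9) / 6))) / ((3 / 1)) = 264649 / 505440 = 0.52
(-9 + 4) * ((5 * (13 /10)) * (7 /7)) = -65 /2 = -32.50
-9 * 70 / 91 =-90 / 13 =-6.92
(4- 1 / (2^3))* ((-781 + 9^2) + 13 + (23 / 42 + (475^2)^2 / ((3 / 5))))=36822469754163 / 112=328772051376.46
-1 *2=-2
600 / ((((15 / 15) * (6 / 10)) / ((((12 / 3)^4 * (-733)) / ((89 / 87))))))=-16325376000 / 89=-183431191.01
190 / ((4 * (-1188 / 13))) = -1235 / 2376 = -0.52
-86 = -86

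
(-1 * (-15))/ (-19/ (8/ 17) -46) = -120/ 691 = -0.17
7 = 7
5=5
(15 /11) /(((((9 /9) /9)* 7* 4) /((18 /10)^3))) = 19683 /7700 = 2.56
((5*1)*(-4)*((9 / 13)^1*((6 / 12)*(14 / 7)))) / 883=-180 / 11479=-0.02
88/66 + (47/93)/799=703/527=1.33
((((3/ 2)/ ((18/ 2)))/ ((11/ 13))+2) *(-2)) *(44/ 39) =-4.96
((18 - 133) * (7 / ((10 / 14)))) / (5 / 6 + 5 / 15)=-966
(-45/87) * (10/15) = -0.34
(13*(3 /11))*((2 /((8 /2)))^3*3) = 117 /88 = 1.33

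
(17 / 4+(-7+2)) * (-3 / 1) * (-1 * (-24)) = 54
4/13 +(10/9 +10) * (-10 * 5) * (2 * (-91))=11830036/117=101111.42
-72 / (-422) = 36 / 211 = 0.17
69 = 69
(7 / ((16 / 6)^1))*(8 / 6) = 7 / 2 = 3.50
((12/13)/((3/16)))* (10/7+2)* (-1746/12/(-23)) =223488/2093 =106.78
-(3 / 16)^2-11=-2825 / 256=-11.04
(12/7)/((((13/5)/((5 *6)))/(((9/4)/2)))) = 2025/91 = 22.25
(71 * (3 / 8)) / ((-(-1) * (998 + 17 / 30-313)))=0.04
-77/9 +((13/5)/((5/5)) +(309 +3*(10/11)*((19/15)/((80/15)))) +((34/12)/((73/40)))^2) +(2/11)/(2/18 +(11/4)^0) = 6463084501/21102840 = 306.27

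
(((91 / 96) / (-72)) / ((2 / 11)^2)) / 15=-0.03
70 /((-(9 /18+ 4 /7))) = -196 /3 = -65.33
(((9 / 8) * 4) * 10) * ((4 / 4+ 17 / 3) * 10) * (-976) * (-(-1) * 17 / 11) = -49776000 / 11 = -4525090.91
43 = 43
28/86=14/43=0.33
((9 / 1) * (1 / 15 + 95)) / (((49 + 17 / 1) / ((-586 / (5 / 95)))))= -7938542 / 55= -144337.13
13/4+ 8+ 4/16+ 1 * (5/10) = 12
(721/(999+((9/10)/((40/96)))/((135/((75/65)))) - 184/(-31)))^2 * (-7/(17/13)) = -4801777490111875/1742734986884657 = -2.76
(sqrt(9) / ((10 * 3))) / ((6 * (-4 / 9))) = -3 / 80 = -0.04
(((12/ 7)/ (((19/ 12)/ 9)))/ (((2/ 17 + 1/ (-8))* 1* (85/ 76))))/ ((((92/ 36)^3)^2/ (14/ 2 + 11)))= -396718580736/ 5181256115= -76.57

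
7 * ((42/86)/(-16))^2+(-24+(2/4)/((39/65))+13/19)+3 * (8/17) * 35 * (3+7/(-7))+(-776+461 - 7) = -112673471161/458670336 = -245.65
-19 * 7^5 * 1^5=-319333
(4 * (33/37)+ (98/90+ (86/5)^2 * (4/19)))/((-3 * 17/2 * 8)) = -10588007/32267700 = -0.33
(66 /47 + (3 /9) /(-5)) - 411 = -409.66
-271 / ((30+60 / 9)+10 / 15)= -813 / 112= -7.26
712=712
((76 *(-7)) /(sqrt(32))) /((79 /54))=-3591 *sqrt(2) /79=-64.28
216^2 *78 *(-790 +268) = -1899645696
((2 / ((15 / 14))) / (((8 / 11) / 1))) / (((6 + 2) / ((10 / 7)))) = 11 / 24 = 0.46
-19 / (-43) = 19 / 43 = 0.44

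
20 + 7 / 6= 127 / 6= 21.17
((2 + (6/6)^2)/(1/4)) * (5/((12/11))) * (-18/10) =-99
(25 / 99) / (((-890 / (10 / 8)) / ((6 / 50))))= -1 / 23496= -0.00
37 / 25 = 1.48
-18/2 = -9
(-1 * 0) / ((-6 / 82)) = 0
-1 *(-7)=7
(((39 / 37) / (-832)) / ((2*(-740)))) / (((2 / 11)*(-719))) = -33 / 5039672320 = -0.00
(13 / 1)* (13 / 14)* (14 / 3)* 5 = 845 / 3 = 281.67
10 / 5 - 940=-938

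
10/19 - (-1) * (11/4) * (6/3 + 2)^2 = 846/19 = 44.53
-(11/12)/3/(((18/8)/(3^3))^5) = -76032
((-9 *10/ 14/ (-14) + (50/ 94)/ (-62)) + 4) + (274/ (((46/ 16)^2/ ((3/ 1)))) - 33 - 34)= 36.90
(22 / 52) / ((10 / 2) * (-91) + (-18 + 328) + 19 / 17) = -187 / 63596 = -0.00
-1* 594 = -594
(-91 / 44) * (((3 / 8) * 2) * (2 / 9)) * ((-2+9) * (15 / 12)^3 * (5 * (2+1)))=-398125 / 5632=-70.69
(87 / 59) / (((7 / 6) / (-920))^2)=2650924800 / 2891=916957.73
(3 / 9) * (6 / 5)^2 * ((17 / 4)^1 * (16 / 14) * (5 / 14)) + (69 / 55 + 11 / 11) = 1664 / 539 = 3.09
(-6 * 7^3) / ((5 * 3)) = -137.20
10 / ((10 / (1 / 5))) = 1 / 5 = 0.20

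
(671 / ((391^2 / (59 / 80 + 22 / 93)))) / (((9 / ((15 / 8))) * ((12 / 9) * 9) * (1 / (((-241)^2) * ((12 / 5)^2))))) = 282432627697 / 11374346400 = 24.83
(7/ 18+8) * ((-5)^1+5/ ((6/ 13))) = 5285/ 108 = 48.94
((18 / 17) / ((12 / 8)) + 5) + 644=649.71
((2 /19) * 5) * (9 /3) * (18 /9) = 60 /19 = 3.16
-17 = -17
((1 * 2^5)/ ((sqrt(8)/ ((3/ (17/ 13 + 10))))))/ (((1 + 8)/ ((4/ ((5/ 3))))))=416 * sqrt(2)/ 735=0.80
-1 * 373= -373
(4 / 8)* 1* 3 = 3 / 2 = 1.50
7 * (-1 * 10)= -70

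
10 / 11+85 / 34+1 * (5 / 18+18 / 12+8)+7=3997 / 198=20.19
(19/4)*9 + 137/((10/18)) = 5787/20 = 289.35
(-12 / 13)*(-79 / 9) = 8.10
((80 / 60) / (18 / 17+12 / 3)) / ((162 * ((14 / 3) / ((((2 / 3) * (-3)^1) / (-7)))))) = 17 / 170667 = 0.00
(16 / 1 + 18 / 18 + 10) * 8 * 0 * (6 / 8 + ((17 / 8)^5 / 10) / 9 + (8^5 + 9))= 0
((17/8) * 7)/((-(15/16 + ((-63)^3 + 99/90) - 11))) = 1190/20004477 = 0.00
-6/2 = -3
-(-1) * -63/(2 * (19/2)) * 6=-378/19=-19.89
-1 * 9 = -9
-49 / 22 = -2.23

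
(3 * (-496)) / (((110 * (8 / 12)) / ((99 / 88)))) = -22.83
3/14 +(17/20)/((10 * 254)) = 76319/355600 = 0.21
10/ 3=3.33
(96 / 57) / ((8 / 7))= 28 / 19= 1.47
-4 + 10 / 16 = -27 / 8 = -3.38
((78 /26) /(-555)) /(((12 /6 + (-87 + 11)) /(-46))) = -23 /6845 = -0.00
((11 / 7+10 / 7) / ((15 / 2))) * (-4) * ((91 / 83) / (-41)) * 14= 10192 / 17015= 0.60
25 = 25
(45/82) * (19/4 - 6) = -225/328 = -0.69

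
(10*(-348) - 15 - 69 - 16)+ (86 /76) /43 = -136039 /38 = -3579.97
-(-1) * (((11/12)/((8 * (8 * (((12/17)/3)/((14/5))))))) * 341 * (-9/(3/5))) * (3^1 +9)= -1339107/128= -10461.77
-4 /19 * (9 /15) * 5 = -12 /19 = -0.63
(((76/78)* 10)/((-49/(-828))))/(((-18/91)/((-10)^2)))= -1748000/21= -83238.10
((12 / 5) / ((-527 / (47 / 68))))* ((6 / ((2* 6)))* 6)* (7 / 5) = -2961 / 223975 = -0.01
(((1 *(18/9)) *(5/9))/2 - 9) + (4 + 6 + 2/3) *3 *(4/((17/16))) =112.03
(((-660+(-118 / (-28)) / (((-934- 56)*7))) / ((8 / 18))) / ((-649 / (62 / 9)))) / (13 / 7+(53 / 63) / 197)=391051112713 / 46179049840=8.47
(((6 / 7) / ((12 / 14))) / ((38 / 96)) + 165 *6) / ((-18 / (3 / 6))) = -3143 / 114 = -27.57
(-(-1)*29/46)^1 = 29/46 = 0.63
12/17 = 0.71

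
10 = 10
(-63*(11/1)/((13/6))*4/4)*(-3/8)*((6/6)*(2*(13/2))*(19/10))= 118503/40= 2962.58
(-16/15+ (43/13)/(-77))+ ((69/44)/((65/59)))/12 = -238079/240240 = -0.99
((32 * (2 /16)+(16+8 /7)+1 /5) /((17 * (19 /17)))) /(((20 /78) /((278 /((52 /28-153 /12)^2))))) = 453542544 /44186875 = 10.26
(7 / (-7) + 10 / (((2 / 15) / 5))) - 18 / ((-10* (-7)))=13081 / 35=373.74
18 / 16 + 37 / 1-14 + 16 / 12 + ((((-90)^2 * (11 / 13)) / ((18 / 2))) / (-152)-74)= -317455 / 5928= -53.55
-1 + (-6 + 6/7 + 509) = 502.86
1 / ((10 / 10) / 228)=228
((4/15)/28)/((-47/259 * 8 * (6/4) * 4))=-37/33840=-0.00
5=5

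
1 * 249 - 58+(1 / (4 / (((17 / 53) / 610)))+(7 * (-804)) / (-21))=459.00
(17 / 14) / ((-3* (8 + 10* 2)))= -17 / 1176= -0.01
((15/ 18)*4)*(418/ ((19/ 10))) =2200/ 3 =733.33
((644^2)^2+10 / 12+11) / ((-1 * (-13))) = 1032035698247 / 78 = 13231226900.60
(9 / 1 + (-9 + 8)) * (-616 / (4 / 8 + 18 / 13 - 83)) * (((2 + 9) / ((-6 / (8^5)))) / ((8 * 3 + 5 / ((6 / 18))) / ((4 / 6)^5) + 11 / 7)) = -5172549910528 / 421953957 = -12258.56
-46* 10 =-460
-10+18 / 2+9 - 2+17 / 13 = 7.31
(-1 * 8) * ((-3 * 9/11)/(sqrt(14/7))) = 108 * sqrt(2)/11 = 13.89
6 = 6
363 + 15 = 378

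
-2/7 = -0.29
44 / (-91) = -44 / 91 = -0.48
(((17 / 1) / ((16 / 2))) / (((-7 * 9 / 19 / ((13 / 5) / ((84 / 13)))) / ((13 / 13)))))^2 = 2979740569 / 44808422400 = 0.07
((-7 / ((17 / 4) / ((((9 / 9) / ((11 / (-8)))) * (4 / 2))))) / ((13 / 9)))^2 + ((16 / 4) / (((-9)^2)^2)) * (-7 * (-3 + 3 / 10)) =19835020814 / 7180359615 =2.76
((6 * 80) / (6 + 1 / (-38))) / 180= 304 / 681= 0.45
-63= -63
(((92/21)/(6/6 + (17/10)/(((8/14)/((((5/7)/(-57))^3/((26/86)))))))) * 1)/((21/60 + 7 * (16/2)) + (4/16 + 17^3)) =1292029830/1465605317909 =0.00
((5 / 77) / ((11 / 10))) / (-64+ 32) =-25 / 13552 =-0.00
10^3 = 1000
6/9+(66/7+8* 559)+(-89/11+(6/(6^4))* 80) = 9302225/2079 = 4474.37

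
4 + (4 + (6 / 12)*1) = 8.50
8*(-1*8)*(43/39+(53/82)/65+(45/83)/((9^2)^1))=-142595552/1990755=-71.63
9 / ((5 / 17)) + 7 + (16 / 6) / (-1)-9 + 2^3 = 509 / 15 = 33.93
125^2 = 15625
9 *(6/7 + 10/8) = 531/28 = 18.96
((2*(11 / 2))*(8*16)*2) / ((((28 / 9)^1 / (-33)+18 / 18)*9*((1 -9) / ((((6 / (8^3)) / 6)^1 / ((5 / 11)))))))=-0.19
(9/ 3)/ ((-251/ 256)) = -768/ 251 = -3.06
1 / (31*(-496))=-1 / 15376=-0.00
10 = 10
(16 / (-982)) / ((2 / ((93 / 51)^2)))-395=-56053949 / 141899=-395.03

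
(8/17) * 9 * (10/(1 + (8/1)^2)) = 144/221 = 0.65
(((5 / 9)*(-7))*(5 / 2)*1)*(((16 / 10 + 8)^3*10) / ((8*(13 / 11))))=-9097.85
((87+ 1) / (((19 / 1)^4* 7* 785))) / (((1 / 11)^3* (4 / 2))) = 58564 / 716113895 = 0.00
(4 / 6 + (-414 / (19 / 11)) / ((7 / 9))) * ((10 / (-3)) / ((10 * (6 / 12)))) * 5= 1226920 / 1197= 1025.00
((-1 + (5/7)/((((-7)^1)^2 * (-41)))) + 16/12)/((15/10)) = 28096/126567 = 0.22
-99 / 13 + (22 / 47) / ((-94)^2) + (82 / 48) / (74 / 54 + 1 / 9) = -6.46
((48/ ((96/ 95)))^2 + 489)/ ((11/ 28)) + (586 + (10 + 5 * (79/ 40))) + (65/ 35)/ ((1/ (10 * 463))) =9974491/ 616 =16192.36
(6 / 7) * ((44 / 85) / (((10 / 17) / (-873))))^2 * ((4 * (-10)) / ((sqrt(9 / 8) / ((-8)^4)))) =-48348585787392 * sqrt(2) / 875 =-78143115133.82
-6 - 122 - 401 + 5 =-524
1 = 1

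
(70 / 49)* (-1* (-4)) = 5.71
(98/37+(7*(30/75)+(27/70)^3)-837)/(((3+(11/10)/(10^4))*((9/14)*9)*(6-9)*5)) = 46899955240/14685838461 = 3.19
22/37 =0.59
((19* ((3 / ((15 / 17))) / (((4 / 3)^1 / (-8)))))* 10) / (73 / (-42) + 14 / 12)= 6783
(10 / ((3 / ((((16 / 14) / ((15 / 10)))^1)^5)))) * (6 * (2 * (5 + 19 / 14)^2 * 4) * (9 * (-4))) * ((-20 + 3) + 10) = 1328923279360 / 3176523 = 418357.83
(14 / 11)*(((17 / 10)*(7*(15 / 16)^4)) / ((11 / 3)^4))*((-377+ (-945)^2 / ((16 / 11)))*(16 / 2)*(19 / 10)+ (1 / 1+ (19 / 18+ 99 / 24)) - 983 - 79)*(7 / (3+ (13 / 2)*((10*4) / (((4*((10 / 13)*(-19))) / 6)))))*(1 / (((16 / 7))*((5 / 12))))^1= -632655713740385979 / 3377484267520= -187315.67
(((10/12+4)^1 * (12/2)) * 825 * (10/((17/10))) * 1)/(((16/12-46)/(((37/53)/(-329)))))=132783750/19860743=6.69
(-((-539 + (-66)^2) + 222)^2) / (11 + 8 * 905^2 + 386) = -16313521 / 6552597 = -2.49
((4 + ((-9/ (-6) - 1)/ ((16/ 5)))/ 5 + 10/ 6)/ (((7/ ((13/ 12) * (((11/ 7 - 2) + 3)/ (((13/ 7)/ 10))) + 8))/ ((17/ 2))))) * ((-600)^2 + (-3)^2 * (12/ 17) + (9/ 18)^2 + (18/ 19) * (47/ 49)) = 286738044136807/ 5005056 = 57289677.51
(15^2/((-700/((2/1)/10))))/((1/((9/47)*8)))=-162/1645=-0.10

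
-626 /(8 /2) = -313 /2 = -156.50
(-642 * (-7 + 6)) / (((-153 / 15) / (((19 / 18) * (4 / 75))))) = -8132 / 2295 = -3.54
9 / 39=3 / 13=0.23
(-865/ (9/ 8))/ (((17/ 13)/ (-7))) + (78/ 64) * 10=10105355/ 2448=4128.00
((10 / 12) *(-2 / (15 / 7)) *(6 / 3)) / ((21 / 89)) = -178 / 27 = -6.59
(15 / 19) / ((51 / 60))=300 / 323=0.93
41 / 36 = 1.14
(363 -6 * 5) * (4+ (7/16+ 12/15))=139527/80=1744.09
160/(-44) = -40/11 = -3.64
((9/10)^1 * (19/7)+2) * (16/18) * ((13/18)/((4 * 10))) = 4043/56700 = 0.07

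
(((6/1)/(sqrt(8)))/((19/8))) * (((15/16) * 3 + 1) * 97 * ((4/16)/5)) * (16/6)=5917 * sqrt(2)/190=44.04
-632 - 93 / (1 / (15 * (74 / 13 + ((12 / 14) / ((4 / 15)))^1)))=-2376319 / 182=-13056.70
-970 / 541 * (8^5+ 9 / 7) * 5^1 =-1112517250 / 3787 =-293772.71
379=379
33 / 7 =4.71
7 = 7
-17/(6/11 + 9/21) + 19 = 116/75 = 1.55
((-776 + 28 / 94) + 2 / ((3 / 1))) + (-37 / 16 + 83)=-1566449 / 2256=-694.35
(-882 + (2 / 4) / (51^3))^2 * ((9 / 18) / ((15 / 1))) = 54754297897227769 / 2111554536120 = 25930.80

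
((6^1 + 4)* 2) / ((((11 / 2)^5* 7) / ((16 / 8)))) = 1280 / 1127357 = 0.00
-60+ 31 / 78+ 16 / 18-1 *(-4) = -12803 / 234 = -54.71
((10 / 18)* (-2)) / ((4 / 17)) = -85 / 18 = -4.72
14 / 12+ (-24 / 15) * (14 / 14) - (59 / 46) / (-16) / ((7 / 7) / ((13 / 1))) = 0.61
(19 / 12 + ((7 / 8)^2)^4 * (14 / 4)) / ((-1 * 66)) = -25494943 / 603979776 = -0.04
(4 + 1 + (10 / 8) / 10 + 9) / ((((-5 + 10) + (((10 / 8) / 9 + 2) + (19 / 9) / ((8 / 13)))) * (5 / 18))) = 18306 / 3805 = 4.81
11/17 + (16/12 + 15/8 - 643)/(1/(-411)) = 35761883/136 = 262955.02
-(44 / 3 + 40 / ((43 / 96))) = -13412 / 129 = -103.97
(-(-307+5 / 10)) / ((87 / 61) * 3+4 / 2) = 37393 / 766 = 48.82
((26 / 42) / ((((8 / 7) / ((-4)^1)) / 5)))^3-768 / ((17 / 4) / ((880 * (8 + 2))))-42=-5844080449 / 3672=-1591525.18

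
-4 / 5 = -0.80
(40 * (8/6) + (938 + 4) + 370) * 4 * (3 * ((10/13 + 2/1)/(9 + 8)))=589824/221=2668.89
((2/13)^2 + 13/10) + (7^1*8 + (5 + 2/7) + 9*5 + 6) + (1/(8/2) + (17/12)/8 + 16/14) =65403427/567840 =115.18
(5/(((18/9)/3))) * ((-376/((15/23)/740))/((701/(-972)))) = 3110166720/701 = 4436757.09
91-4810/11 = -3809/11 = -346.27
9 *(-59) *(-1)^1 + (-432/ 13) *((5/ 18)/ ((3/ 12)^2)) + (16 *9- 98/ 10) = 33638/ 65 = 517.51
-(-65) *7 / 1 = 455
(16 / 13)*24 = 384 / 13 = 29.54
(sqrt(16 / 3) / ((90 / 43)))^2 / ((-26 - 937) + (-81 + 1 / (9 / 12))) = -1849 / 1583550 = -0.00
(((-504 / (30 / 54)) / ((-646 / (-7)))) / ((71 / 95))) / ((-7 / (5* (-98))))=-1111320 / 1207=-920.73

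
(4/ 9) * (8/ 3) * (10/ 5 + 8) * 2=23.70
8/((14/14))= 8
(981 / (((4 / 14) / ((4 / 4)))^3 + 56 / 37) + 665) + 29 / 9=229345895 / 175536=1306.55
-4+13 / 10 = -27 / 10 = -2.70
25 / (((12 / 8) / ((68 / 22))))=1700 / 33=51.52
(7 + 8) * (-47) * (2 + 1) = -2115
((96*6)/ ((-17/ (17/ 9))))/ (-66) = 32/ 33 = 0.97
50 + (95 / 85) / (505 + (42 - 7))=459019 / 9180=50.00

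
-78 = -78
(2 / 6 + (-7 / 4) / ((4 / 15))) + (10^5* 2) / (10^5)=-203 / 48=-4.23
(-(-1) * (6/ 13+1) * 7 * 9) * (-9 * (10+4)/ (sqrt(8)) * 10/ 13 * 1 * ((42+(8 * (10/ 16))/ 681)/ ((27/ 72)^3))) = -68180779520 * sqrt(2)/ 38363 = -2513416.13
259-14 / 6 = 770 / 3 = 256.67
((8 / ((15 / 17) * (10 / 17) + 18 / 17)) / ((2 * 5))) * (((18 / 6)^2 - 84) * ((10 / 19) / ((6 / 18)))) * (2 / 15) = -2890 / 361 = -8.01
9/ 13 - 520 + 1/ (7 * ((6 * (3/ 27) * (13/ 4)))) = -47251/ 91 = -519.24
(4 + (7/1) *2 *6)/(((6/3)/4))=176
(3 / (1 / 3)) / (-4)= -9 / 4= -2.25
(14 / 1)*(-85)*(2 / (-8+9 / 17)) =40460 / 127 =318.58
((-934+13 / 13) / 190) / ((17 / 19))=-933 / 170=-5.49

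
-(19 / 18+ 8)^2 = -26569 / 324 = -82.00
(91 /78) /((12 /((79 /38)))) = 553 /2736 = 0.20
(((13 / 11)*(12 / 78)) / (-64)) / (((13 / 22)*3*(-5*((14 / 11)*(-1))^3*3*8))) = -1331 / 205470720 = -0.00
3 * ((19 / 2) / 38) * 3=9 / 4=2.25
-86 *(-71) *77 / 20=235081 / 10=23508.10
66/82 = 33/41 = 0.80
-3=-3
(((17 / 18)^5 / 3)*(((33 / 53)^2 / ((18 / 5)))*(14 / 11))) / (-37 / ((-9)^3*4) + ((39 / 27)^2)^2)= 546644945 / 69518907288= 0.01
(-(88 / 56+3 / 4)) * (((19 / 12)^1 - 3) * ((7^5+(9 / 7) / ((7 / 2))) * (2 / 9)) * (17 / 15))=3094118677 / 222264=13920.92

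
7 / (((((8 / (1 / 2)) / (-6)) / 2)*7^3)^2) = 0.00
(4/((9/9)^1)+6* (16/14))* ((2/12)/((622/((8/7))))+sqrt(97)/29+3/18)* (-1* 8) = -608* sqrt(97)/203-221008/15239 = -44.00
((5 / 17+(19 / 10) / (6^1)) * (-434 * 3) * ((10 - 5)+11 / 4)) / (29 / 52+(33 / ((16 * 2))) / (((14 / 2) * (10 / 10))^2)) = -10678466708 / 1002745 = -10649.23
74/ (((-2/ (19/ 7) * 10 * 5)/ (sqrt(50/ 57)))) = -37 * sqrt(114)/ 210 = -1.88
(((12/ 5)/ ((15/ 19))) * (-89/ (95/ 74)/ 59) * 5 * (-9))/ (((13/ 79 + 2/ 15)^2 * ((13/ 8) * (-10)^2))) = 26634890448/ 2389377575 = 11.15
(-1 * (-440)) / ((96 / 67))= 3685 / 12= 307.08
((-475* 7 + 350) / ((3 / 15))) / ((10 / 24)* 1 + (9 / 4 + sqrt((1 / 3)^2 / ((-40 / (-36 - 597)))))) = -14280000 / 1927 + 89250* sqrt(6330) / 1927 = -3725.56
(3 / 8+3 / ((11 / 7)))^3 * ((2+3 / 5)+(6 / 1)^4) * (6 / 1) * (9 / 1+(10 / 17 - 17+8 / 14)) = -5852703914523 / 9215360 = -635103.12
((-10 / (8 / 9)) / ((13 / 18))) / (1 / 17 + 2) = -1377 / 182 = -7.57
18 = 18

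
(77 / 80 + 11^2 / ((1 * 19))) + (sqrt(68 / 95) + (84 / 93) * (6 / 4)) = 2 * sqrt(1615) / 95 + 409273 / 47120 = 9.53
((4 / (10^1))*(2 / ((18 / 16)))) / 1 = 32 / 45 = 0.71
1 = 1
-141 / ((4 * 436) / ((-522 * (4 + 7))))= 404811 / 872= 464.23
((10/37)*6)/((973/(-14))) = -120/5143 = -0.02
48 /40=6 /5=1.20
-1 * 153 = -153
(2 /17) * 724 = 1448 /17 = 85.18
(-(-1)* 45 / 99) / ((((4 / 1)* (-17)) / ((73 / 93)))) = -365 / 69564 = -0.01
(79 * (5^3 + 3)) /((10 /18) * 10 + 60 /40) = 182016 /127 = 1433.20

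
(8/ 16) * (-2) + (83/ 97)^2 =-2520/ 9409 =-0.27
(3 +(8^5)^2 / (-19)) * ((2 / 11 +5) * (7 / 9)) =-227763405.12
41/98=0.42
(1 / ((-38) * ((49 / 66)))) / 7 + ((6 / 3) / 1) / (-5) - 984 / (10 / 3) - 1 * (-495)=6497284 / 32585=199.39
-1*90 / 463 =-90 / 463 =-0.19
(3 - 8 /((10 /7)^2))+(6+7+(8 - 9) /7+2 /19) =40041 /3325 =12.04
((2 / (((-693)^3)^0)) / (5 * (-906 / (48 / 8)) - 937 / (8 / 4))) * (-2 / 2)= 0.00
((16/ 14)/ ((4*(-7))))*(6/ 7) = -12/ 343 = -0.03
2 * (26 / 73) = 0.71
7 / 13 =0.54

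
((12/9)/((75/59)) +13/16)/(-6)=-6701/21600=-0.31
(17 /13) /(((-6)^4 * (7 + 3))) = 17 /168480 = 0.00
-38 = -38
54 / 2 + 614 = 641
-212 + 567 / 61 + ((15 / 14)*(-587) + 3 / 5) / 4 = -6145163 / 17080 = -359.79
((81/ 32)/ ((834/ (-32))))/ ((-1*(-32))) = -27/ 8896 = -0.00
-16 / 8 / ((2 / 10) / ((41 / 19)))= -410 / 19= -21.58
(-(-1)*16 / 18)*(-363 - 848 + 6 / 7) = -67768 / 63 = -1075.68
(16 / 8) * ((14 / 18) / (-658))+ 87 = 36800 / 423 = 87.00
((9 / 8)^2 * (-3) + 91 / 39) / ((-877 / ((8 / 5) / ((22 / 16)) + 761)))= 1.27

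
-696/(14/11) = -3828/7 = -546.86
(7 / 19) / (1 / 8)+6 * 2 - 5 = 189 / 19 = 9.95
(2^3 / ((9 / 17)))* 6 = 272 / 3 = 90.67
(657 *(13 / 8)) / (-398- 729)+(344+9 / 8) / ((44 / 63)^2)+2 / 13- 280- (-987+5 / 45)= 262452331633 / 185657472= 1413.64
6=6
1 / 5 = 0.20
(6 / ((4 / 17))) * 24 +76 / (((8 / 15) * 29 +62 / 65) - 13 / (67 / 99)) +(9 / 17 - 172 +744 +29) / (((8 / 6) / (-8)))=-110183076 / 36431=-3024.43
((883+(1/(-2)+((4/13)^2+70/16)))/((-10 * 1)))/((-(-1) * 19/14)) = -8394281/128440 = -65.36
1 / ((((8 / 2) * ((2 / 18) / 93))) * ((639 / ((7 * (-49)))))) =-31899 / 284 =-112.32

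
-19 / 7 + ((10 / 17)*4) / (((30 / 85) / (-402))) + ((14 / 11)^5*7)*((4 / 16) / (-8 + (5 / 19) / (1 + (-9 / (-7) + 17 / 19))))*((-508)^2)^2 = -185597237319187474573 / 3775518593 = -49158077956.04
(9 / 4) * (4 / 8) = 9 / 8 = 1.12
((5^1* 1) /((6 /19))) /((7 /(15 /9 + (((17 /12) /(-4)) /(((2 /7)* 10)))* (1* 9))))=10051 /8064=1.25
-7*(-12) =84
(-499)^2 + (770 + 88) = 249859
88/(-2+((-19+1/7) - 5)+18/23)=-1288/367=-3.51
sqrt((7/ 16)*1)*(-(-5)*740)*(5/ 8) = 4625*sqrt(7)/ 8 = 1529.57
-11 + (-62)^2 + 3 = 3836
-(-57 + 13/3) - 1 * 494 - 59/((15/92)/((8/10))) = -54812/75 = -730.83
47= 47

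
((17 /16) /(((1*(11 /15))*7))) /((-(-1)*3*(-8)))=-85 /9856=-0.01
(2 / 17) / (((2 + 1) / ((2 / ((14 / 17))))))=2 / 21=0.10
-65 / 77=-0.84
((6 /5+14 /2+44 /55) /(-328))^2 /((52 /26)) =81 /215168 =0.00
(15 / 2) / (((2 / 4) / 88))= 1320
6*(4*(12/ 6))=48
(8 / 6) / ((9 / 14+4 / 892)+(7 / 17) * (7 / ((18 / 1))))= 318444 / 192851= 1.65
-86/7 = -12.29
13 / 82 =0.16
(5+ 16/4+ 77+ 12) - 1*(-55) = 153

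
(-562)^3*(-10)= 1775043280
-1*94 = -94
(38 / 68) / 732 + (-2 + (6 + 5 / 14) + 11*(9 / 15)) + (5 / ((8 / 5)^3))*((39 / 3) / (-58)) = 34547140031 / 3233448960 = 10.68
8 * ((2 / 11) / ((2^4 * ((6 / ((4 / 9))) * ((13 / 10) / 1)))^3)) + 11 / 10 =10464939967 / 9513581220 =1.10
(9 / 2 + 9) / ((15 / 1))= 9 / 10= 0.90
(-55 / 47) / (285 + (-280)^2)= -0.00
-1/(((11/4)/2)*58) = -4/319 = -0.01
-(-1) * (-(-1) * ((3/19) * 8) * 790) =18960/19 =997.89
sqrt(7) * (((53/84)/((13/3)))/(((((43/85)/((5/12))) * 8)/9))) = 67575 * sqrt(7)/500864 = 0.36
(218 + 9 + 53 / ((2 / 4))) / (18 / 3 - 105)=-37 / 11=-3.36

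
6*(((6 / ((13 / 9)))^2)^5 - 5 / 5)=1264994288438572362 / 137858491849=9176034.58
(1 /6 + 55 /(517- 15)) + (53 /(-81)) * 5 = -60899 /20331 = -3.00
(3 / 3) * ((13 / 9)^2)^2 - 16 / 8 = 15439 / 6561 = 2.35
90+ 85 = 175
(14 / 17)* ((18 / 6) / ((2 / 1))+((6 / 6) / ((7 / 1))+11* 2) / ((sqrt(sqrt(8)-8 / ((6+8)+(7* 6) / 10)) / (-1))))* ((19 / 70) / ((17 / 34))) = -589* sqrt(182) / (119* sqrt(-20+91* sqrt(2)))+57 / 85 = -5.73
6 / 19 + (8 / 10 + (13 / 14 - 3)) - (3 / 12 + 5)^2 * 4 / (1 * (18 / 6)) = -100297 / 2660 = -37.71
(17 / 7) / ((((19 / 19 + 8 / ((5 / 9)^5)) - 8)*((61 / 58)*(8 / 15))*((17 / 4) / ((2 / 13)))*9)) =906250 / 7502459601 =0.00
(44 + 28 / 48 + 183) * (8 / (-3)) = -5462 / 9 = -606.89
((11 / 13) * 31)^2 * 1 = 116281 / 169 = 688.05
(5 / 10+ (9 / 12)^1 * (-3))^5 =-16807 / 1024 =-16.41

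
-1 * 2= -2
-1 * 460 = -460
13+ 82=95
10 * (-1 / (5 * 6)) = -1 / 3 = -0.33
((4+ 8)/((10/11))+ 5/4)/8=289/160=1.81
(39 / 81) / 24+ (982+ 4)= 638941 / 648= 986.02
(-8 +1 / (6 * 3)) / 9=-143 / 162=-0.88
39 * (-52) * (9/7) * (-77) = 200772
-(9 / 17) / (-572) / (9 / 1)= 1 / 9724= 0.00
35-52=-17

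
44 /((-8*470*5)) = -11 /4700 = -0.00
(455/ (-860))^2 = 8281/ 29584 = 0.28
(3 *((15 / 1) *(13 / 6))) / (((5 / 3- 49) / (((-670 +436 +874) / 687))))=-31200 / 16259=-1.92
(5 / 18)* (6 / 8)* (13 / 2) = 65 / 48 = 1.35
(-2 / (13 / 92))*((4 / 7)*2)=-1472 / 91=-16.18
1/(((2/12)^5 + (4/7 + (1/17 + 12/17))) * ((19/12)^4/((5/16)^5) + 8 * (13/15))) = 29278462500/82776119266681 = 0.00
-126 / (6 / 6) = -126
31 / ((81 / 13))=403 / 81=4.98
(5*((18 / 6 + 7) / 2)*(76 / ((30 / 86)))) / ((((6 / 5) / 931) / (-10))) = -380313500 / 9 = -42257055.56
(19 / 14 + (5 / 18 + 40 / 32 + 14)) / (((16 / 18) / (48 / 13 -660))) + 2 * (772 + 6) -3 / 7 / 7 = -55602341 / 5096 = -10910.98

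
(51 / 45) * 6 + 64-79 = -41 / 5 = -8.20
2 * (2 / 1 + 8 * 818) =13092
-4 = -4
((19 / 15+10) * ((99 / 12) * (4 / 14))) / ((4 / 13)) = 24167 / 280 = 86.31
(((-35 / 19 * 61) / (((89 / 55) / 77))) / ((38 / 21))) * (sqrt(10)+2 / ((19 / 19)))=-189876225 * sqrt(10) / 64258- 189876225 / 32129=-15254.04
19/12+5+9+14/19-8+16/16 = 2125/228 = 9.32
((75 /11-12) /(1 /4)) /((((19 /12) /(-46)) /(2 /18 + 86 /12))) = 48208 /11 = 4382.55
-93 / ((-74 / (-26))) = -1209 / 37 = -32.68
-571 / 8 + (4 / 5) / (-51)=-145637 / 2040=-71.39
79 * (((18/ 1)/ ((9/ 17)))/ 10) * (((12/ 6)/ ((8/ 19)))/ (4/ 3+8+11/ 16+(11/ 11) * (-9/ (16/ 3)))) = 76551/ 500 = 153.10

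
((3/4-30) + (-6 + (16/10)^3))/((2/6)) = -46731/500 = -93.46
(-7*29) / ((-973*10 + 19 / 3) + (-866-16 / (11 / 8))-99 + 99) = 6699 / 349843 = 0.02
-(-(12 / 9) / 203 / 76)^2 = -1 / 133888041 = -0.00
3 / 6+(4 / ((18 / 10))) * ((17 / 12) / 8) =0.89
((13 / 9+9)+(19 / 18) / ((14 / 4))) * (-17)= -11509 / 63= -182.68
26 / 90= 13 / 45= 0.29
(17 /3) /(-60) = -0.09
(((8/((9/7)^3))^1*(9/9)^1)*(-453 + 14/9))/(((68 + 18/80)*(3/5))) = -2229774400/53714907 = -41.51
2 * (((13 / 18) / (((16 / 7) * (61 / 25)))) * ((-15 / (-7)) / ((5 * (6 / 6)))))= 325 / 2928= 0.11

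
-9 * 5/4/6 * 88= -165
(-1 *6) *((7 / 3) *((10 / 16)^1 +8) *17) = -8211 / 4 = -2052.75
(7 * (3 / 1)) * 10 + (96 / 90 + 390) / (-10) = 12817 / 75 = 170.89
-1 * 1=-1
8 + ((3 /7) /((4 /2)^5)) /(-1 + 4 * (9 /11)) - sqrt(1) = 39233 /5600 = 7.01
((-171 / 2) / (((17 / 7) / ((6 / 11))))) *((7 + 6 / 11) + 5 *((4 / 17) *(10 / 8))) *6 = -1038.82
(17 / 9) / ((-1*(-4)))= 17 / 36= 0.47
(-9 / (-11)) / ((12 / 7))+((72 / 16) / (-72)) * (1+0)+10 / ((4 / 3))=1393 / 176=7.91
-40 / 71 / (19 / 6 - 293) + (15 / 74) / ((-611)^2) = 3813705 / 1961428534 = 0.00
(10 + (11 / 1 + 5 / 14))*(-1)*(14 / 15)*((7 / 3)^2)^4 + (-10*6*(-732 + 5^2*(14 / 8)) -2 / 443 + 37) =1038397686653 / 43597845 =23817.64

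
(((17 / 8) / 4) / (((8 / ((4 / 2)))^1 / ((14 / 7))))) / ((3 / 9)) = 51 / 64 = 0.80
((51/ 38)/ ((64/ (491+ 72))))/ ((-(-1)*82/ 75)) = 2153475/ 199424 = 10.80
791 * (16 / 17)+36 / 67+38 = 891846 / 1139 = 783.01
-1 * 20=-20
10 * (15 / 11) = 150 / 11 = 13.64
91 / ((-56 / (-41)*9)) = 533 / 72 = 7.40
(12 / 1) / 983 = 12 / 983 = 0.01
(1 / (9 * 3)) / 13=1 / 351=0.00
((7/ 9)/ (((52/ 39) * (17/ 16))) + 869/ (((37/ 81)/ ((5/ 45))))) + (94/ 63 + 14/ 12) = 17006809/ 79254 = 214.59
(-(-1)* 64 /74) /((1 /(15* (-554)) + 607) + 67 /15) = 265920 /188007619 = 0.00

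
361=361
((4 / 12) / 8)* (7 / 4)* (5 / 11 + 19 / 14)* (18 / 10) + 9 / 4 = 8757 / 3520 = 2.49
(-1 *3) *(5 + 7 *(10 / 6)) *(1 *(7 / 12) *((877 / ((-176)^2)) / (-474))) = 153475 / 88095744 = 0.00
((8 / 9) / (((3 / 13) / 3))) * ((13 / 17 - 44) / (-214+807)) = -25480 / 30243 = -0.84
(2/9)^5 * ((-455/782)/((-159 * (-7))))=-0.00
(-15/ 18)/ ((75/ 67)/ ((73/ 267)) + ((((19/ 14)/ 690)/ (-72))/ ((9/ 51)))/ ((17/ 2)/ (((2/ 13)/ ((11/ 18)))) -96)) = -529285189650/ 2600435664293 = -0.20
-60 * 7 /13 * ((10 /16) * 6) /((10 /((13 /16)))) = -315 /32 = -9.84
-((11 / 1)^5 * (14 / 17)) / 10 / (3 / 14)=-15782998 / 255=-61894.11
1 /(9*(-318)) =-1 /2862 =-0.00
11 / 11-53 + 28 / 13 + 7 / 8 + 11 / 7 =-34507 / 728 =-47.40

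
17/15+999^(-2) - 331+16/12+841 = 2557211234/4990005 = 512.47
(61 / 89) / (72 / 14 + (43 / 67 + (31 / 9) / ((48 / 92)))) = 3089772 / 55838689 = 0.06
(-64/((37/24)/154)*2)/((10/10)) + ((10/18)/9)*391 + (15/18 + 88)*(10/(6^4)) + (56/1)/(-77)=-20194900897/1582416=-12762.07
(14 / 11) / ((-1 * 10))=-7 / 55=-0.13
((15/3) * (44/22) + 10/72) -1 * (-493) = 18113/36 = 503.14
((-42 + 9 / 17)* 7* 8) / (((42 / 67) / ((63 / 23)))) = -3967740 / 391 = -10147.67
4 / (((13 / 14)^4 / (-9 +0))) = -1382976 / 28561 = -48.42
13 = 13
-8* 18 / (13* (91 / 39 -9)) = 108 / 65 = 1.66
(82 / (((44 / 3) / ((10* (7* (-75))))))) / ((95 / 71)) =-4584825 / 209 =-21936.96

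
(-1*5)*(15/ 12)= -25/ 4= -6.25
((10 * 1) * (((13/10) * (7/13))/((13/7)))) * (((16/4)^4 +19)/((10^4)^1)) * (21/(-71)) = -11319/369200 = -0.03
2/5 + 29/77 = 299/385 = 0.78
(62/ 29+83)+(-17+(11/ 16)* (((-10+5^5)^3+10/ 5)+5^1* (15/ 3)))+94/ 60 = 72314618813107/ 3480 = 20780062877.33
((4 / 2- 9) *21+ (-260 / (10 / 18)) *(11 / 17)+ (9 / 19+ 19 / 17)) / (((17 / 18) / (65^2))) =-11010442950 / 5491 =-2005179.92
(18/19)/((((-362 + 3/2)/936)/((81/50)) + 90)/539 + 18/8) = 735566832/1876274111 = 0.39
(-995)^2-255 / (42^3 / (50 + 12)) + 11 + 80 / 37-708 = 452001109673 / 456876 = 989329.95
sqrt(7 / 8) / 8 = sqrt(14) / 32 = 0.12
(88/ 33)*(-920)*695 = -5115200/ 3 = -1705066.67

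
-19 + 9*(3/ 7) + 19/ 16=-13.96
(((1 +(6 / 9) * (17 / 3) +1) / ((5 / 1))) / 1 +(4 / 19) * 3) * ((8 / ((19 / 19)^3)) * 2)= 24448 / 855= 28.59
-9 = -9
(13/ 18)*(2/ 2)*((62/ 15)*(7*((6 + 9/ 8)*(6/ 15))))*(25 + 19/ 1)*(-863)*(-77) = 39178778639/ 225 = 174127905.06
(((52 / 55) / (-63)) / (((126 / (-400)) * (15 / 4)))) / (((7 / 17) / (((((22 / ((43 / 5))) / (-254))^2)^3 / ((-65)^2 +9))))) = 35592271000000 / 4680091142967169946476332680913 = 0.00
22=22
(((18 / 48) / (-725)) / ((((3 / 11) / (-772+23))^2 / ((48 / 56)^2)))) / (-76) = 4155987 / 110200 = 37.71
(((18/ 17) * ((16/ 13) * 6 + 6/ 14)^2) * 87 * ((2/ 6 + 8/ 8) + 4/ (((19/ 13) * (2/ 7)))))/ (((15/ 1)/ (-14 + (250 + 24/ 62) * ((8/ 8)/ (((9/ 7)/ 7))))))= 326907451616832/ 59226895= 5519577.75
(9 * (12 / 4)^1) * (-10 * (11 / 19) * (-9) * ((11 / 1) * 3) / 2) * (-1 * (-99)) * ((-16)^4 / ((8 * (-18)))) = -19871723520 / 19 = -1045880185.26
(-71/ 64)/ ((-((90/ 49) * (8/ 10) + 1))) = 3479/ 7744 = 0.45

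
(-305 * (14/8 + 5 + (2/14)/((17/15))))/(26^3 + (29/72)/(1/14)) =-0.12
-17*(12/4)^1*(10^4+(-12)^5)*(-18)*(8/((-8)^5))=6851493/128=53527.29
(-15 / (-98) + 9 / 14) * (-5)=-195 / 49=-3.98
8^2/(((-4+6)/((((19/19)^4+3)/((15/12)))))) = 512/5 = 102.40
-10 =-10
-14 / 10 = -7 / 5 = -1.40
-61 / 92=-0.66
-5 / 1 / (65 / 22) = -22 / 13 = -1.69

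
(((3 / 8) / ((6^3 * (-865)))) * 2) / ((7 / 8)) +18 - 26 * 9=-47083681 / 217980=-216.00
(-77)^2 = 5929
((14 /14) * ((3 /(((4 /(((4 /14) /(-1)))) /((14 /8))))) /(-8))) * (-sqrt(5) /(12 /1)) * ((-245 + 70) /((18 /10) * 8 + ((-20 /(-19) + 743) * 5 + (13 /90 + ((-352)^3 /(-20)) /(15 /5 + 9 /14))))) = 2543625 * sqrt(5) /2241361900672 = 0.00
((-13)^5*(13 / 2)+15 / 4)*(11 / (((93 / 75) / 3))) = -7964222475 / 124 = -64227600.60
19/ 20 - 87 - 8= -1881/ 20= -94.05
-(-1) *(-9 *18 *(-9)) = 1458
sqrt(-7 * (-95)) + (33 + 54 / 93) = sqrt(665) + 1041 / 31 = 59.37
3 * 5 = 15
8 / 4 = 2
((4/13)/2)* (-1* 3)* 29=-174/13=-13.38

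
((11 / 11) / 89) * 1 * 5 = 5 / 89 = 0.06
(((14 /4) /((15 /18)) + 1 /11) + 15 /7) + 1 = 2862 /385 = 7.43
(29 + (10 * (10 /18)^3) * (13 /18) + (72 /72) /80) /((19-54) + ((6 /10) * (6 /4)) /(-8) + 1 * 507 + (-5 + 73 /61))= 968562941 /14986970811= 0.06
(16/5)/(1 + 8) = 16/45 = 0.36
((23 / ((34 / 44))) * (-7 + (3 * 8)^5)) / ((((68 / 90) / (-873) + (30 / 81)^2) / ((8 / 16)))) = 712271577940065 / 819298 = 869368139.48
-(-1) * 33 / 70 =33 / 70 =0.47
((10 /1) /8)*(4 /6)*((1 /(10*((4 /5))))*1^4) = 5 /48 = 0.10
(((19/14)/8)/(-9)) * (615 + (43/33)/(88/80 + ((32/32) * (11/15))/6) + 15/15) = -1418635/121968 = -11.63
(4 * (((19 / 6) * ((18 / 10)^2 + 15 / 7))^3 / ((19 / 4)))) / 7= 22352501968 / 37515625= 595.82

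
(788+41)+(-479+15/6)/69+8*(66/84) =800215/966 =828.38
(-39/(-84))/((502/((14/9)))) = 13/9036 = 0.00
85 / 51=5 / 3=1.67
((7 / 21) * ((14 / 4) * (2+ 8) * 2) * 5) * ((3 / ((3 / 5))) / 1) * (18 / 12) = 875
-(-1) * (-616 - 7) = -623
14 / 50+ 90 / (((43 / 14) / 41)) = 1291801 / 1075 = 1201.68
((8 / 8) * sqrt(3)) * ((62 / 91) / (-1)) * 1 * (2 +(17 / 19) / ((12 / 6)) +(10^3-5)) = -1174993 * sqrt(3) / 1729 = -1177.07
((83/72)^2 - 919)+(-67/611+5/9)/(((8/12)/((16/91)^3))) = -2190361089825679/2386878871104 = -917.67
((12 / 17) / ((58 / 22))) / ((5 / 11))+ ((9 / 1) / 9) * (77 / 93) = 324841 / 229245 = 1.42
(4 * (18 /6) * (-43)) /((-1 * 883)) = 516 /883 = 0.58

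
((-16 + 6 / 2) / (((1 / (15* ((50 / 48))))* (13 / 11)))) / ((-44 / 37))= 4625 / 32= 144.53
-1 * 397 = -397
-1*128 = -128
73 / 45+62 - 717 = -653.38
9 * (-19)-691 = -862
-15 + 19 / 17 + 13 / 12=-12.80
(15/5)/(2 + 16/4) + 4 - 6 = -3/2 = -1.50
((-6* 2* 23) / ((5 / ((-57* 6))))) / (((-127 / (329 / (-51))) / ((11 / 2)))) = 56934108 / 10795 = 5274.12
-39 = -39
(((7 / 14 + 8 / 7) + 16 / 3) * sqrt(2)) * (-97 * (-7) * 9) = 85263 * sqrt(2) / 2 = 60290.05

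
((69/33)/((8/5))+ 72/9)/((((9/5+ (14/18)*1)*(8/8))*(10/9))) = 66339/20416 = 3.25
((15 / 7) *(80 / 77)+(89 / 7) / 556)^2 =454347446809 / 89810499856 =5.06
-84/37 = -2.27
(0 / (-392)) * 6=0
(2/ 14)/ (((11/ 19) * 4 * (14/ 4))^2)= 361/ 166012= 0.00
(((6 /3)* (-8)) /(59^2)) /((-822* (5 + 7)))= 2 /4292073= 0.00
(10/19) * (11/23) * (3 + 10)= 1430/437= 3.27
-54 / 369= -6 / 41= -0.15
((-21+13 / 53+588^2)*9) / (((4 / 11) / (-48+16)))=-14512078944 / 53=-273812810.26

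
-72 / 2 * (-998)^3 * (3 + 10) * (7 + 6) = 6047568959328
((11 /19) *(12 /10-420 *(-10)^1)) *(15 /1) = 693198 /19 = 36484.11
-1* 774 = -774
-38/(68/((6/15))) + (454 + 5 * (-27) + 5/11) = 298481/935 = 319.23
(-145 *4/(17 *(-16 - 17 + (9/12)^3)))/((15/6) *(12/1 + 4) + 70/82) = 304384/11874075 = 0.03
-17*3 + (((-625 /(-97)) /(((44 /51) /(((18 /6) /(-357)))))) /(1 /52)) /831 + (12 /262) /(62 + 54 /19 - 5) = -5239017317818 /102719461537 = -51.00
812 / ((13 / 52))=3248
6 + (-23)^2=535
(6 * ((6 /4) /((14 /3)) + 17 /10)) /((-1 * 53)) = -849 /3710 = -0.23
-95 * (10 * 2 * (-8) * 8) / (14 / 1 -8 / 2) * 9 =109440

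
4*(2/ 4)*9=18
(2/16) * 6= 3/4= 0.75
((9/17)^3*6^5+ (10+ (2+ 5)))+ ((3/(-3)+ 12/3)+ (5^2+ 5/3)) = 17693932/14739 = 1200.48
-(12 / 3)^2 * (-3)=48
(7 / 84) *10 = 5 / 6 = 0.83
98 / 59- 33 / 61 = 4031 / 3599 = 1.12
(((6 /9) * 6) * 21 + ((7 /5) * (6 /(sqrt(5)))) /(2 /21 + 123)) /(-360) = -7 /30 - 49 * sqrt(5) /1292500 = -0.23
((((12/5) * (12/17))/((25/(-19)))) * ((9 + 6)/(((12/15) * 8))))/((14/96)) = -12312/595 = -20.69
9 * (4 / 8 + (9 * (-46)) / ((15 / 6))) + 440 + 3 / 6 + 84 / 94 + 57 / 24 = -1042.13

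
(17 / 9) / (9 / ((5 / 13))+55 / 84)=2380 / 30309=0.08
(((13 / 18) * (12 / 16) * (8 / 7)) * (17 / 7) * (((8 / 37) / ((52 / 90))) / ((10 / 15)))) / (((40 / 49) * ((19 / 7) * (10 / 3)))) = 3213 / 28120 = 0.11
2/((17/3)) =0.35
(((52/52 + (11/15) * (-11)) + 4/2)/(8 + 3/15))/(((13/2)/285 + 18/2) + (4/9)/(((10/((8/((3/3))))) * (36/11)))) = -389880/5761853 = -0.07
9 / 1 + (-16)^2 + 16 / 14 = 266.14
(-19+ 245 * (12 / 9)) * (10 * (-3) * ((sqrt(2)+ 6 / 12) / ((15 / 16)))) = -29536 * sqrt(2) / 3-14768 / 3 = -18846.07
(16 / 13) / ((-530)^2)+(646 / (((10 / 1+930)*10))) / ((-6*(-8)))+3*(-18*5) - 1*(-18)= -2076023439313 / 8238235200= -252.00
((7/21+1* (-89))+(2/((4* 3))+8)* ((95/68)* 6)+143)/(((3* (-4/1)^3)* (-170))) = 25049/6658560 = 0.00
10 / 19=0.53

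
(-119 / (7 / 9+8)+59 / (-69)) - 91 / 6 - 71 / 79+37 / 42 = -1129313 / 38157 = -29.60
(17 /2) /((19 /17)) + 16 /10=9.21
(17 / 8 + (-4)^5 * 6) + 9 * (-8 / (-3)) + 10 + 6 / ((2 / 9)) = -48647 / 8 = -6080.88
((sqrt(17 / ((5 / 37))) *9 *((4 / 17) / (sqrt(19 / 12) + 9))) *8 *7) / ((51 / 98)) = -131712 *sqrt(179265) / 1377085 + 7112448 *sqrt(3145) / 1377085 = 249.15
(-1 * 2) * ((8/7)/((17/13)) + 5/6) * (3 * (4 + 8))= -122.92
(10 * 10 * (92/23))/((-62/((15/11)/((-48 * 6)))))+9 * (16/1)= 589373/4092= 144.03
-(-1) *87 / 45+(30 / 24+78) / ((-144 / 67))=-100627 / 2880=-34.94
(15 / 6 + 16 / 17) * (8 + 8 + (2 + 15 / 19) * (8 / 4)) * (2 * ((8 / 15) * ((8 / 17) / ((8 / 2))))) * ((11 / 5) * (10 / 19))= 1125696 / 104329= 10.79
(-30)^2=900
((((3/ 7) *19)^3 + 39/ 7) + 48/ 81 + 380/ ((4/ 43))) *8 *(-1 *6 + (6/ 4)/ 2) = -194505.58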